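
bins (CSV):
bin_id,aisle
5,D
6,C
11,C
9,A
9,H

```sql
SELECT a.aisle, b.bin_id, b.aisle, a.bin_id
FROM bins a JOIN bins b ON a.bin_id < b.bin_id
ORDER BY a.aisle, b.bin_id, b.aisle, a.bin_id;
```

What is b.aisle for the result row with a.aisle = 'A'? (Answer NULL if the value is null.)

C

INNER JOIN keeps only pairs where the ON condition holds.
Matching on a.bin_id < b.bin_id.
- a[0] bin_id=5 → 4 match(es) in b → 4 row(s).
- a[1] bin_id=6 → 3 match(es) in b → 3 row(s).
- a[2] bin_id=11 → no match; dropped.
- a[3] bin_id=9 → 1 match(es) in b → 1 row(s).
- a[4] bin_id=9 → 1 match(es) in b → 1 row(s).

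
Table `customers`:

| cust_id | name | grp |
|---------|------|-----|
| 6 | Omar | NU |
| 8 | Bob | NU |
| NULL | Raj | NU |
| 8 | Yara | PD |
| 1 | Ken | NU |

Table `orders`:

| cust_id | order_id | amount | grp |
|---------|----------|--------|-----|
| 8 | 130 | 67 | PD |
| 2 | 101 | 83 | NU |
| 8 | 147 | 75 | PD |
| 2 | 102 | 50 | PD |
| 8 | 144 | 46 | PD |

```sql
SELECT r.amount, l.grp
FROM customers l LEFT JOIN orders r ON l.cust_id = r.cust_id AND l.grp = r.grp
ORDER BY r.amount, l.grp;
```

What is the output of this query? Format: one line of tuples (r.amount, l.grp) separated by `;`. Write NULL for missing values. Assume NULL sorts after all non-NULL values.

LEFT JOIN keeps every row from `customers`; unmatched rows get NULL for `orders`'s columns.
Matching on l.cust_id = r.cust_id AND l.grp = r.grp. A NULL in a compared column never satisfies the condition.
- cust_id=6, grp=NU: no r row matches, row kept with r columns NULL.
- cust_id=8, grp=NU: no r row matches, row kept with r columns NULL.
- cust_id=NULL, grp=NU: no r row matches, row kept with r columns NULL.
- cust_id=8, grp=PD: 3 matching r row(s), so 3 row(s) emitted.
- cust_id=1, grp=NU: no r row matches, row kept with r columns NULL.
After projecting and ordering:
r.amount | l.grp
46 | PD
67 | PD
75 | PD
NULL | NU
NULL | NU
NULL | NU
NULL | NU

(46, PD); (67, PD); (75, PD); (NULL, NU); (NULL, NU); (NULL, NU); (NULL, NU)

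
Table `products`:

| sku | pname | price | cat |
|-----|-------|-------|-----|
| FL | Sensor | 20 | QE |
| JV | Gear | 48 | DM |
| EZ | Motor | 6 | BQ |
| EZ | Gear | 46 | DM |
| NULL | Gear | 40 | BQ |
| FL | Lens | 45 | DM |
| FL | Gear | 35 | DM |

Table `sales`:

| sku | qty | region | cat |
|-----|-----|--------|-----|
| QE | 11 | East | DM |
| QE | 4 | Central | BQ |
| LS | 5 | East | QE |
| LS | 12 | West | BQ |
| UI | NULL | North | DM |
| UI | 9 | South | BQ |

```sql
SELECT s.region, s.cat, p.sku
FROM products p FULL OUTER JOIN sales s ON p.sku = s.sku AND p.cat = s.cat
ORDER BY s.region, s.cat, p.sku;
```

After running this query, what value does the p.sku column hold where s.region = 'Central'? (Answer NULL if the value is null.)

FULL OUTER JOIN keeps every row from both sides; unmatched rows get NULL for the other side's columns.
Matching on p.sku = s.sku AND p.cat = s.cat. A NULL in a compared column never satisfies the condition.
Matched pairs: 0; unmatched p rows kept: 7; unmatched s rows kept: 6.

NULL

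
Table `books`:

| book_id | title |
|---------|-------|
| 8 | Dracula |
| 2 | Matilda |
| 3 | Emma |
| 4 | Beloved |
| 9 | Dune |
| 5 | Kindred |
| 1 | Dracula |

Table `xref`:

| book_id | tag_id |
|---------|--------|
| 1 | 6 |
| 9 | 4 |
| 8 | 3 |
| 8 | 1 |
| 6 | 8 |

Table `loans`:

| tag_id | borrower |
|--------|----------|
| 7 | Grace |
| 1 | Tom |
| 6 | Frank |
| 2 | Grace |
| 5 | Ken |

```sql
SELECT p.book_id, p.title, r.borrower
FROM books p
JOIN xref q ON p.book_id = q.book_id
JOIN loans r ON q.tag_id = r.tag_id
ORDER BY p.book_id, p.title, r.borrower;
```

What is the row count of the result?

2

Step 1 — p INNER JOIN q on book_id → 4 row(s).
Then INNER JOIN `loans r` on tag_id: keep only rows whose q.tag_id appears in r.
Result: 2 row(s).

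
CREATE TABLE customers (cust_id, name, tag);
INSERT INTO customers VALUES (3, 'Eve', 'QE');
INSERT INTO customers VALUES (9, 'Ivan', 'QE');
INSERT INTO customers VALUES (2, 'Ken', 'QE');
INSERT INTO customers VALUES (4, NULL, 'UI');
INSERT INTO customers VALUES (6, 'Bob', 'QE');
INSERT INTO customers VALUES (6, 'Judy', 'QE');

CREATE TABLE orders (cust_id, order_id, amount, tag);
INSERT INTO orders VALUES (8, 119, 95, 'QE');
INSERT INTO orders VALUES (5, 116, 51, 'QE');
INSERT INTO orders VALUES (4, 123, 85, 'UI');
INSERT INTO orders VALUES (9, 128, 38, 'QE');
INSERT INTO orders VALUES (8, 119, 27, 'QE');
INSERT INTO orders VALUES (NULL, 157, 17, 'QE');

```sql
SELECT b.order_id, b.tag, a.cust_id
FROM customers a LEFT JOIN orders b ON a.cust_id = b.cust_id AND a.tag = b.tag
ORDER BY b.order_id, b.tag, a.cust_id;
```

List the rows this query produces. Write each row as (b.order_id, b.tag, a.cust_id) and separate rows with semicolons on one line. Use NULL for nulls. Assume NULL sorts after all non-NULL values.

(123, UI, 4); (128, QE, 9); (NULL, NULL, 2); (NULL, NULL, 3); (NULL, NULL, 6); (NULL, NULL, 6)

LEFT JOIN keeps every row from `customers`; unmatched rows get NULL for `orders`'s columns.
Matching on a.cust_id = b.cust_id AND a.tag = b.tag. A NULL in a compared column never satisfies the condition.
Matched pairs: 2; unmatched a rows kept: 4.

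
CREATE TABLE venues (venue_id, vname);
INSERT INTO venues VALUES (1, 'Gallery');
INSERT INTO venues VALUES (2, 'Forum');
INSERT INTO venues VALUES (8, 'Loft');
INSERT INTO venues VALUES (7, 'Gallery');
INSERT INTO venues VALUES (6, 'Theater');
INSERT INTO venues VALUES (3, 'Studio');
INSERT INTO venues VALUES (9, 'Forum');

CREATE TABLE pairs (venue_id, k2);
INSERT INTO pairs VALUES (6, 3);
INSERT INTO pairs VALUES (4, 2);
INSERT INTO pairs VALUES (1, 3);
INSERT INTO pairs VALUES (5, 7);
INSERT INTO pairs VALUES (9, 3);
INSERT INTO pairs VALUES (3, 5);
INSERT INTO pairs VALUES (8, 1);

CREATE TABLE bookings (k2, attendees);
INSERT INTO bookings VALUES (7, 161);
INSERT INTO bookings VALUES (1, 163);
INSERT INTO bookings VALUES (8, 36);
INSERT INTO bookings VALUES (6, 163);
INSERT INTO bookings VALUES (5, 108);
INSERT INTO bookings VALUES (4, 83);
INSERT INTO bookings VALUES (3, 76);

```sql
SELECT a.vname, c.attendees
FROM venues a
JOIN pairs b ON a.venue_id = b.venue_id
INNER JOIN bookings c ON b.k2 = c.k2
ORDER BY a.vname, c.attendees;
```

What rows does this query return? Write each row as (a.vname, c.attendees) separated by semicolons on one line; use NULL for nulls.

Evaluate left to right. First `venues a INNER JOIN pairs b` on venue_id: 5 row(s).
Then INNER JOIN `bookings c` on k2: keep only rows whose b.k2 appears in c.

(Forum, 76); (Gallery, 76); (Loft, 163); (Studio, 108); (Theater, 76)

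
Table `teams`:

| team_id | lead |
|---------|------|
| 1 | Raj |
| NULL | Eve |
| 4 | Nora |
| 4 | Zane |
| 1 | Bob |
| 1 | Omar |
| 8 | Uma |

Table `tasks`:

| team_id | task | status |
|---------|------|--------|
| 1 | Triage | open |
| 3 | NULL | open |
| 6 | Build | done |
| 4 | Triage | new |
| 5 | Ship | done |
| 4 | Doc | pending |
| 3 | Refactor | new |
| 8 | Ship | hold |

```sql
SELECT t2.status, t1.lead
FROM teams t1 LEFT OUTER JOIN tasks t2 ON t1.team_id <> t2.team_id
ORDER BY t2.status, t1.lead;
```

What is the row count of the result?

LEFT JOIN keeps every row from `teams`; unmatched rows get NULL for `tasks`'s columns.
Matching on t1.team_id <> t2.team_id. A NULL in a compared column never satisfies the condition.
Matched pairs: 40; unmatched t1 rows kept: 1.
Total: 40 matched + 1 padded = 41 rows.

41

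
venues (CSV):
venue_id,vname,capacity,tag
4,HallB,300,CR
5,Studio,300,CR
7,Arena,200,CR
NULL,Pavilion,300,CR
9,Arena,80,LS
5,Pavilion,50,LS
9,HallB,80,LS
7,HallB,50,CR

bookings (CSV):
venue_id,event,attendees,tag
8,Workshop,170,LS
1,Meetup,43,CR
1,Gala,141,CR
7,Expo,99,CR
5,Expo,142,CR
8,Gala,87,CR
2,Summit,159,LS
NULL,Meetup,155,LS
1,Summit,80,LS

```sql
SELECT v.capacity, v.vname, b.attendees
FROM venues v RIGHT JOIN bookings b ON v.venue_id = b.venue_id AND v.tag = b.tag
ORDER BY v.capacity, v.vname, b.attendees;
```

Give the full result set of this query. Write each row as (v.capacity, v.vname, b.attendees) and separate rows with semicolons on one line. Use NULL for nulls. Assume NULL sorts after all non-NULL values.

RIGHT JOIN keeps every row from `bookings`; unmatched rows get NULL for `venues`'s columns.
Matching on v.venue_id = b.venue_id AND v.tag = b.tag. A NULL in a compared column never satisfies the condition.
- venue_id=4, tag=CR: no matching b row.
- venue_id=5, tag=CR: 1 matching b row(s), so 1 row(s) emitted.
- venue_id=7, tag=CR: 1 matching b row(s), so 1 row(s) emitted.
- venue_id=NULL, tag=CR: no matching b row.
- venue_id=9, tag=LS: no matching b row.
- venue_id=5, tag=LS: no matching b row.
- venue_id=9, tag=LS: no matching b row.
- venue_id=7, tag=CR: 1 matching b row(s), so 1 row(s) emitted.
- 7 b row(s) had no v match → kept, v columns NULL.
After projecting and ordering:
v.capacity | v.vname | b.attendees
50 | HallB | 99
200 | Arena | 99
300 | Studio | 142
NULL | NULL | 43
NULL | NULL | 80
NULL | NULL | 87
NULL | NULL | 141
NULL | NULL | 155
NULL | NULL | 159
NULL | NULL | 170

(50, HallB, 99); (200, Arena, 99); (300, Studio, 142); (NULL, NULL, 43); (NULL, NULL, 80); (NULL, NULL, 87); (NULL, NULL, 141); (NULL, NULL, 155); (NULL, NULL, 159); (NULL, NULL, 170)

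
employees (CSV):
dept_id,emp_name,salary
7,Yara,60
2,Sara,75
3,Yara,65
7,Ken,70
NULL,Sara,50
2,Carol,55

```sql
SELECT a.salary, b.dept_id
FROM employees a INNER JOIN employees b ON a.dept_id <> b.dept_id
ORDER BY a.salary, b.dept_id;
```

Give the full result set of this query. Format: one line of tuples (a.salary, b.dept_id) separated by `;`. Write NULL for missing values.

INNER JOIN keeps only pairs where the ON condition holds.
Matching on a.dept_id <> b.dept_id. A NULL in a compared column never satisfies the condition.
- a row (dept_id=7): matches 3 b row(s) → 3 output row(s).
- a row (dept_id=2): matches 3 b row(s) → 3 output row(s).
- a row (dept_id=3): matches 4 b row(s) → 4 output row(s).
- a row (dept_id=7): matches 3 b row(s) → 3 output row(s).
- a row (dept_id=NULL): no match → dropped.
- a row (dept_id=2): matches 3 b row(s) → 3 output row(s).

(55, 3); (55, 7); (55, 7); (60, 2); (60, 2); (60, 3); (65, 2); (65, 2); (65, 7); (65, 7); (70, 2); (70, 2); (70, 3); (75, 3); (75, 7); (75, 7)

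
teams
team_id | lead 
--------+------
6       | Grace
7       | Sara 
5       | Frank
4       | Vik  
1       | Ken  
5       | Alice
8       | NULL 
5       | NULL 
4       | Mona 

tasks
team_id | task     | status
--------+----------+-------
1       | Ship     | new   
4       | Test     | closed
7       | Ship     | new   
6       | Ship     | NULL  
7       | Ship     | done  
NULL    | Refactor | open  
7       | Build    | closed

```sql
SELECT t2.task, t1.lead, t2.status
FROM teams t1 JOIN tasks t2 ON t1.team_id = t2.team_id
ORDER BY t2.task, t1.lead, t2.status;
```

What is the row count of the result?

7

INNER JOIN keeps only pairs where the ON condition holds.
Matching on t1.team_id = t2.team_id. A NULL in a compared column never satisfies the condition.
- t1 (team_id=6) pairs with 1 row(s) of t2.
- t1 (team_id=7) pairs with 3 row(s) of t2.
- t1 (team_id=5) has no partner → excluded.
- t1 (team_id=4) pairs with 1 row(s) of t2.
- t1 (team_id=1) pairs with 1 row(s) of t2.
- t1 (team_id=5) has no partner → excluded.
- t1 (team_id=8) has no partner → excluded.
- t1 (team_id=5) has no partner → excluded.
- t1 (team_id=4) pairs with 1 row(s) of t2.
Total: 7 rows.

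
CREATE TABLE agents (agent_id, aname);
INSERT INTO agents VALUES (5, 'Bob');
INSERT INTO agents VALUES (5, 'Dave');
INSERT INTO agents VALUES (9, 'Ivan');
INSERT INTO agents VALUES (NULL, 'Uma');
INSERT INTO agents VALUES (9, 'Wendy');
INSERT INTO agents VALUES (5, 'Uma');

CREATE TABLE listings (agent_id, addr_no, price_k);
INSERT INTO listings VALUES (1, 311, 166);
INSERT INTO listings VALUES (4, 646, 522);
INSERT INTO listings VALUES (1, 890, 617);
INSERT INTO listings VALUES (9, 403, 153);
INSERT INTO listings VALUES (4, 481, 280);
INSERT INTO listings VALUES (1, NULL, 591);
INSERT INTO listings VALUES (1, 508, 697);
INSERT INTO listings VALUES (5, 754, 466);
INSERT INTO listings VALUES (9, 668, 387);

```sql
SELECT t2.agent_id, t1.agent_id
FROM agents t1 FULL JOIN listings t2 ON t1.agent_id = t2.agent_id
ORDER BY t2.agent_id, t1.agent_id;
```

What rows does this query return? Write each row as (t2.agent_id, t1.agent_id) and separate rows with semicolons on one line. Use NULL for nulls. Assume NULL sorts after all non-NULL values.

(1, NULL); (1, NULL); (1, NULL); (1, NULL); (4, NULL); (4, NULL); (5, 5); (5, 5); (5, 5); (9, 9); (9, 9); (9, 9); (9, 9); (NULL, NULL)

FULL OUTER JOIN keeps every row from both sides; unmatched rows get NULL for the other side's columns.
Matching on t1.agent_id = t2.agent_id. A NULL in a compared column never satisfies the condition.
- t1 row (agent_id=5): matches 1 t2 row(s) → 1 output row(s).
- t1 row (agent_id=5): matches 1 t2 row(s) → 1 output row(s).
- t1 row (agent_id=9): matches 2 t2 row(s) → 2 output row(s).
- t1 row (agent_id=NULL): no match → kept, t2 columns NULL.
- t1 row (agent_id=9): matches 2 t2 row(s) → 2 output row(s).
- t1 row (agent_id=5): matches 1 t2 row(s) → 1 output row(s).
- plus 6 unmatched t2 row(s), each kept with NULL t1 columns.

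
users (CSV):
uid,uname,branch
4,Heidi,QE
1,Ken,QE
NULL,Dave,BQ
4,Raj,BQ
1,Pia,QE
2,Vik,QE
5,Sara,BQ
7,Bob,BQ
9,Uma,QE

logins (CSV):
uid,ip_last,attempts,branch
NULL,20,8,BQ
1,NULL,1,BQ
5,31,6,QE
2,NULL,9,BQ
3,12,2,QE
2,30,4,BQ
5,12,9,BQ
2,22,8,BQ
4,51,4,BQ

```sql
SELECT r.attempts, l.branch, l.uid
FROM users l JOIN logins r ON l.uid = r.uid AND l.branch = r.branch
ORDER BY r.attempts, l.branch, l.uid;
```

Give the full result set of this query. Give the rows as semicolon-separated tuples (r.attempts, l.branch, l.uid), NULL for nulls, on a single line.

(4, BQ, 4); (9, BQ, 5)

INNER JOIN keeps only pairs where the ON condition holds.
Matching on l.uid = r.uid AND l.branch = r.branch. A NULL in a compared column never satisfies the condition.
- l[0] uid=4, branch=QE → no match; dropped.
- l[1] uid=1, branch=QE → no match; dropped.
- l[2] uid=NULL, branch=BQ → no match; dropped.
- l[3] uid=4, branch=BQ → 1 match(es) in r → 1 row(s).
- l[4] uid=1, branch=QE → no match; dropped.
- l[5] uid=2, branch=QE → no match; dropped.
- l[6] uid=5, branch=BQ → 1 match(es) in r → 1 row(s).
- l[7] uid=7, branch=BQ → no match; dropped.
- l[8] uid=9, branch=QE → no match; dropped.
After projecting and ordering:
r.attempts | l.branch | l.uid
4 | BQ | 4
9 | BQ | 5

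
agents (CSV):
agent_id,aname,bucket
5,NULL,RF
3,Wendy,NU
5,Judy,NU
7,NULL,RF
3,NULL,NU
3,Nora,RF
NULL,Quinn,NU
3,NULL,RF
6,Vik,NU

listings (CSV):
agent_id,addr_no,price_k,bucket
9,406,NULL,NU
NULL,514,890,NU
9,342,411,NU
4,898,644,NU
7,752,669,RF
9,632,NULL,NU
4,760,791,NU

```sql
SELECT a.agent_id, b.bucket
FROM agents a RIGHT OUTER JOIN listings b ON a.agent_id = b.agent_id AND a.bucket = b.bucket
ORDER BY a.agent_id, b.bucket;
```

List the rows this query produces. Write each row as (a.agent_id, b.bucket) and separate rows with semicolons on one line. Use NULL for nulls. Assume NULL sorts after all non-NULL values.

(7, RF); (NULL, NU); (NULL, NU); (NULL, NU); (NULL, NU); (NULL, NU); (NULL, NU)

RIGHT JOIN keeps every row from `listings`; unmatched rows get NULL for `agents`'s columns.
Matching on a.agent_id = b.agent_id AND a.bucket = b.bucket. A NULL in a compared column never satisfies the condition.
Matched pairs: 1; unmatched b rows kept: 6.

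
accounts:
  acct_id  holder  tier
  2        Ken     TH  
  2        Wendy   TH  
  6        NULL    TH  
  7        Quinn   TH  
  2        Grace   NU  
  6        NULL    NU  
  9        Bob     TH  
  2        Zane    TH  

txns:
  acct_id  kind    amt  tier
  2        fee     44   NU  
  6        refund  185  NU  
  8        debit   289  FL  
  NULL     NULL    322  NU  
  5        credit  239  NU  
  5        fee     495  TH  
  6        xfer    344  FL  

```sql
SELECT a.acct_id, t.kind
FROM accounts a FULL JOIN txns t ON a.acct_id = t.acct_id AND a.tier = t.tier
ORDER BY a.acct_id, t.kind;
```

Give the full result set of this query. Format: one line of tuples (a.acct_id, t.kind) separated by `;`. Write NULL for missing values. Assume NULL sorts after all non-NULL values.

FULL OUTER JOIN keeps every row from both sides; unmatched rows get NULL for the other side's columns.
Matching on a.acct_id = t.acct_id AND a.tier = t.tier. A NULL in a compared column never satisfies the condition.
- a (acct_id=2, tier=TH) has no partner → padded with NULL.
- a (acct_id=2, tier=TH) has no partner → padded with NULL.
- a (acct_id=6, tier=TH) has no partner → padded with NULL.
- a (acct_id=7, tier=TH) has no partner → padded with NULL.
- a (acct_id=2, tier=NU) pairs with 1 row(s) of t.
- a (acct_id=6, tier=NU) pairs with 1 row(s) of t.
- a (acct_id=9, tier=TH) has no partner → padded with NULL.
- a (acct_id=2, tier=TH) has no partner → padded with NULL.
- plus 5 unmatched t row(s), each kept with NULL a columns.

(2, fee); (2, NULL); (2, NULL); (2, NULL); (6, refund); (6, NULL); (7, NULL); (9, NULL); (NULL, credit); (NULL, debit); (NULL, fee); (NULL, xfer); (NULL, NULL)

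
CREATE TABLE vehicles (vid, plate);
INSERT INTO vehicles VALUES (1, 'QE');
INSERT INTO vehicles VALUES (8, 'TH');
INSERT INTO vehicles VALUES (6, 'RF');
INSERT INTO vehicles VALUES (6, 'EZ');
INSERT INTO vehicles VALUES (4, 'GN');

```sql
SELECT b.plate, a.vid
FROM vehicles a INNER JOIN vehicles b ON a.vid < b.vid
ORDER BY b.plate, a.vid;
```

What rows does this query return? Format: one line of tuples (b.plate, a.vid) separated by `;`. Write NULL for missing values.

(EZ, 1); (EZ, 4); (GN, 1); (RF, 1); (RF, 4); (TH, 1); (TH, 4); (TH, 6); (TH, 6)

INNER JOIN keeps only pairs where the ON condition holds.
Matching on a.vid < b.vid.
- vid=1: 4 matching b row(s), so 4 row(s) emitted.
- vid=8: no matching b row, dropped.
- vid=6: 1 matching b row(s), so 1 row(s) emitted.
- vid=6: 1 matching b row(s), so 1 row(s) emitted.
- vid=4: 3 matching b row(s), so 3 row(s) emitted.
After projecting and ordering:
b.plate | a.vid
EZ | 1
EZ | 4
GN | 1
RF | 1
RF | 4
TH | 1
TH | 4
TH | 6
TH | 6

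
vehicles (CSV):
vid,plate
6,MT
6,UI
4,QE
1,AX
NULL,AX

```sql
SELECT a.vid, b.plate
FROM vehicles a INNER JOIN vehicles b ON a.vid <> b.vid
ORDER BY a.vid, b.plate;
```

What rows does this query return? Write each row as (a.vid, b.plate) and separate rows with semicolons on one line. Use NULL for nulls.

INNER JOIN keeps only pairs where the ON condition holds.
Matching on a.vid <> b.vid. A NULL in a compared column never satisfies the condition.
- a (vid=6) pairs with 2 row(s) of b.
- a (vid=6) pairs with 2 row(s) of b.
- a (vid=4) pairs with 3 row(s) of b.
- a (vid=1) pairs with 3 row(s) of b.
- a (vid=NULL) has no partner → excluded.
After projecting and ordering:
a.vid | b.plate
1 | MT
1 | QE
1 | UI
4 | AX
4 | MT
4 | UI
6 | AX
6 | AX
6 | QE
6 | QE

(1, MT); (1, QE); (1, UI); (4, AX); (4, MT); (4, UI); (6, AX); (6, AX); (6, QE); (6, QE)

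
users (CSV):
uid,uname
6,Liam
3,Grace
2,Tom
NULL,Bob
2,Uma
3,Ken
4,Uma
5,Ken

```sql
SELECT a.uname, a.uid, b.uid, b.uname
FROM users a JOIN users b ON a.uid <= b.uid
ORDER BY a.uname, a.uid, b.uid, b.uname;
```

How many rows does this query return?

INNER JOIN keeps only pairs where the ON condition holds.
Matching on a.uid <= b.uid. A NULL in a compared column never satisfies the condition.
Matched pairs: 30.
Total: 30 rows.

30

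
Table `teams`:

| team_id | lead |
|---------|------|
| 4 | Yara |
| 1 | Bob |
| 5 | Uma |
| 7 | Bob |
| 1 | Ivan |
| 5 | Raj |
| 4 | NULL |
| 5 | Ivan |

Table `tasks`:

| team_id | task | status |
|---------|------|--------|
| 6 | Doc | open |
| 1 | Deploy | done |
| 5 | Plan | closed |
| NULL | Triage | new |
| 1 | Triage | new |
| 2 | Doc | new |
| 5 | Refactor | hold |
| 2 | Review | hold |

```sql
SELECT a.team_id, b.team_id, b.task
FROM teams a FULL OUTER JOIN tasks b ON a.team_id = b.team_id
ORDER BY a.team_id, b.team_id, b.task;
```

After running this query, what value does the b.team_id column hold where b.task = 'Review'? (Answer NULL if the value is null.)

2

FULL OUTER JOIN keeps every row from both sides; unmatched rows get NULL for the other side's columns.
Matching on a.team_id = b.team_id. A NULL in a compared column never satisfies the condition.
Matched pairs: 10; unmatched a rows kept: 3; unmatched b rows kept: 4.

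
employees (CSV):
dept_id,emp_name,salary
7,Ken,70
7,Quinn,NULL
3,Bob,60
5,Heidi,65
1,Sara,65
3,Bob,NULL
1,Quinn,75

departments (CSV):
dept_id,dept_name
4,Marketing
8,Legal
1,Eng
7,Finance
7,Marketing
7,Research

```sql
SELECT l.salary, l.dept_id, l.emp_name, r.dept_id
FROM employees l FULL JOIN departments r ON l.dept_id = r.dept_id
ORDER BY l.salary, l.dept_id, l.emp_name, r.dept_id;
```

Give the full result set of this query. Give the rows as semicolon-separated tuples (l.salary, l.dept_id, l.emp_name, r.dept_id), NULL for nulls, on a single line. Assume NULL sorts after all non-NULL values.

(60, 3, Bob, NULL); (65, 1, Sara, 1); (65, 5, Heidi, NULL); (70, 7, Ken, 7); (70, 7, Ken, 7); (70, 7, Ken, 7); (75, 1, Quinn, 1); (NULL, 3, Bob, NULL); (NULL, 7, Quinn, 7); (NULL, 7, Quinn, 7); (NULL, 7, Quinn, 7); (NULL, NULL, NULL, 4); (NULL, NULL, NULL, 8)

FULL OUTER JOIN keeps every row from both sides; unmatched rows get NULL for the other side's columns.
Matching on l.dept_id = r.dept_id.
Matched pairs: 8; unmatched l rows kept: 3; unmatched r rows kept: 2.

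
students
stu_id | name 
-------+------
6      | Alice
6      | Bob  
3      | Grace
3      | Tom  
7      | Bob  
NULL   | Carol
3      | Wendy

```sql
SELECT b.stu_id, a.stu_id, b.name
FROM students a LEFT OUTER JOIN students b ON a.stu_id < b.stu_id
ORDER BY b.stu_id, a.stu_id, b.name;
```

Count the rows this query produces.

13

LEFT JOIN keeps every row from `students a`; unmatched rows get NULL for `students b`'s columns.
Matching on a.stu_id < b.stu_id. A NULL in a compared column never satisfies the condition.
Matched pairs: 11; unmatched a rows kept: 2.
Total: 11 matched + 2 padded = 13 rows.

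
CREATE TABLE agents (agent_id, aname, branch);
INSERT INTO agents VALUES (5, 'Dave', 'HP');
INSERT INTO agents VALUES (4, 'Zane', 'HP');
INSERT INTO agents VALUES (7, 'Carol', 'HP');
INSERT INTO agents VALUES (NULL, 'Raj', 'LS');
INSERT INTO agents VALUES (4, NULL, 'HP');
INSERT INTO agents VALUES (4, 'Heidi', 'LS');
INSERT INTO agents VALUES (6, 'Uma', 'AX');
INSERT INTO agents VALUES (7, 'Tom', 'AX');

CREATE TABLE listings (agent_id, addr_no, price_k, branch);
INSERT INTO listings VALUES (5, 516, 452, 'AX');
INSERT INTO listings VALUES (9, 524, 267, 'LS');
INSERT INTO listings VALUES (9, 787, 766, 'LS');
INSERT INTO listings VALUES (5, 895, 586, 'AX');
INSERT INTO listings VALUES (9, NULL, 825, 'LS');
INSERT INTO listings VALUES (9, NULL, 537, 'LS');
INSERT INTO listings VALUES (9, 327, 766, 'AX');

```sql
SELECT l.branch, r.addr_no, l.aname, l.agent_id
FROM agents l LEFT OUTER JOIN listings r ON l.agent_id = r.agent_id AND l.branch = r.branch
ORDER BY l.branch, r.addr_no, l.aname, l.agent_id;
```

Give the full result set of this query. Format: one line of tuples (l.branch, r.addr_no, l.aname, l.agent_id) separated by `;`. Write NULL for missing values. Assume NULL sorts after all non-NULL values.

(AX, NULL, Tom, 7); (AX, NULL, Uma, 6); (HP, NULL, Carol, 7); (HP, NULL, Dave, 5); (HP, NULL, Zane, 4); (HP, NULL, NULL, 4); (LS, NULL, Heidi, 4); (LS, NULL, Raj, NULL)

LEFT JOIN keeps every row from `agents`; unmatched rows get NULL for `listings`'s columns.
Matching on l.agent_id = r.agent_id AND l.branch = r.branch. A NULL in a compared column never satisfies the condition.
- l[0] agent_id=5, branch=HP → no match; kept with NULLs on the r side.
- l[1] agent_id=4, branch=HP → no match; kept with NULLs on the r side.
- l[2] agent_id=7, branch=HP → no match; kept with NULLs on the r side.
- l[3] agent_id=NULL, branch=LS → no match; kept with NULLs on the r side.
- l[4] agent_id=4, branch=HP → no match; kept with NULLs on the r side.
- l[5] agent_id=4, branch=LS → no match; kept with NULLs on the r side.
- l[6] agent_id=6, branch=AX → no match; kept with NULLs on the r side.
- l[7] agent_id=7, branch=AX → no match; kept with NULLs on the r side.
After projecting and ordering:
l.branch | r.addr_no | l.aname | l.agent_id
AX | NULL | Tom | 7
AX | NULL | Uma | 6
HP | NULL | Carol | 7
HP | NULL | Dave | 5
HP | NULL | Zane | 4
HP | NULL | NULL | 4
LS | NULL | Heidi | 4
LS | NULL | Raj | NULL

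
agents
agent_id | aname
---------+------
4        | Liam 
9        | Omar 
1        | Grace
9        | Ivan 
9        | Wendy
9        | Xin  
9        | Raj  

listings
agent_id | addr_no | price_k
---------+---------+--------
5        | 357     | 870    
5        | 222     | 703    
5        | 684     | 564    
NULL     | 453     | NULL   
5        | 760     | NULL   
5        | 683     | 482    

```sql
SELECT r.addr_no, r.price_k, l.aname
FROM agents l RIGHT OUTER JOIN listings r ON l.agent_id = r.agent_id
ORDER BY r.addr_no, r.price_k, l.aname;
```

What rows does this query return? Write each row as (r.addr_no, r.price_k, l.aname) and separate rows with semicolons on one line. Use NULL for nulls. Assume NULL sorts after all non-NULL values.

RIGHT JOIN keeps every row from `listings`; unmatched rows get NULL for `agents`'s columns.
Matching on l.agent_id = r.agent_id. A NULL in a compared column never satisfies the condition.
- agent_id=4: no matching r row.
- agent_id=9: no matching r row.
- agent_id=1: no matching r row.
- agent_id=9: no matching r row.
- agent_id=9: no matching r row.
- agent_id=9: no matching r row.
- agent_id=9: no matching r row.
- plus 6 unmatched r row(s), each kept with NULL l columns.
After projecting and ordering:
r.addr_no | r.price_k | l.aname
222 | 703 | NULL
357 | 870 | NULL
453 | NULL | NULL
683 | 482 | NULL
684 | 564 | NULL
760 | NULL | NULL

(222, 703, NULL); (357, 870, NULL); (453, NULL, NULL); (683, 482, NULL); (684, 564, NULL); (760, NULL, NULL)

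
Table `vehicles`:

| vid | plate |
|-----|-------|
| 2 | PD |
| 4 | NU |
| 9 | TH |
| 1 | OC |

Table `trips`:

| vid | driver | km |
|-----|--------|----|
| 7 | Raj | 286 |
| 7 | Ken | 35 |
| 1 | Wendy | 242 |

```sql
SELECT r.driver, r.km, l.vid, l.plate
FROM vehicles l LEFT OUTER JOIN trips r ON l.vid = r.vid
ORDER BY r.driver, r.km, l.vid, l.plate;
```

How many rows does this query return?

LEFT JOIN keeps every row from `vehicles`; unmatched rows get NULL for `trips`'s columns.
Matching on l.vid = r.vid.
Matched pairs: 1; unmatched l rows kept: 3.
Total: 1 matched + 3 padded = 4 rows.

4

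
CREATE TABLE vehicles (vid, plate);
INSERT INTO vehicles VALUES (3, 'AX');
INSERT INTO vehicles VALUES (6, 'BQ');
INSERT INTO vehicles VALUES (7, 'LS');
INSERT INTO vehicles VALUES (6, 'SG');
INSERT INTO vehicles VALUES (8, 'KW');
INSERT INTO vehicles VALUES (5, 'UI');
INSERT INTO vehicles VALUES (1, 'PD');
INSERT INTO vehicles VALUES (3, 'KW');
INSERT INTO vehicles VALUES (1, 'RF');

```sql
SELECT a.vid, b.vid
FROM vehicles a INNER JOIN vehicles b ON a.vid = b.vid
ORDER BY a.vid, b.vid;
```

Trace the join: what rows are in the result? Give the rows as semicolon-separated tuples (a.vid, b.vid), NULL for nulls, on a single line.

(1, 1); (1, 1); (1, 1); (1, 1); (3, 3); (3, 3); (3, 3); (3, 3); (5, 5); (6, 6); (6, 6); (6, 6); (6, 6); (7, 7); (8, 8)

INNER JOIN keeps only pairs where the ON condition holds.
Matching on a.vid = b.vid.
- a row (vid=3): matches 2 b row(s) → 2 output row(s).
- a row (vid=6): matches 2 b row(s) → 2 output row(s).
- a row (vid=7): matches 1 b row(s) → 1 output row(s).
- a row (vid=6): matches 2 b row(s) → 2 output row(s).
- a row (vid=8): matches 1 b row(s) → 1 output row(s).
- a row (vid=5): matches 1 b row(s) → 1 output row(s).
- a row (vid=1): matches 2 b row(s) → 2 output row(s).
- a row (vid=3): matches 2 b row(s) → 2 output row(s).
- a row (vid=1): matches 2 b row(s) → 2 output row(s).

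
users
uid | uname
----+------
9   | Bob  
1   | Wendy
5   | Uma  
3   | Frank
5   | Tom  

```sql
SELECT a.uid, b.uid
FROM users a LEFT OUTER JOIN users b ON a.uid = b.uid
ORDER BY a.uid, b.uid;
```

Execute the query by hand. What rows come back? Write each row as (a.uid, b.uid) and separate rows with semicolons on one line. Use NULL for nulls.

LEFT JOIN keeps every row from `users a`; unmatched rows get NULL for `users b`'s columns.
Matching on a.uid = b.uid.
- a (uid=9) pairs with 1 row(s) of b.
- a (uid=1) pairs with 1 row(s) of b.
- a (uid=5) pairs with 2 row(s) of b.
- a (uid=3) pairs with 1 row(s) of b.
- a (uid=5) pairs with 2 row(s) of b.
After projecting and ordering:
a.uid | b.uid
1 | 1
3 | 3
5 | 5
5 | 5
5 | 5
5 | 5
9 | 9

(1, 1); (3, 3); (5, 5); (5, 5); (5, 5); (5, 5); (9, 9)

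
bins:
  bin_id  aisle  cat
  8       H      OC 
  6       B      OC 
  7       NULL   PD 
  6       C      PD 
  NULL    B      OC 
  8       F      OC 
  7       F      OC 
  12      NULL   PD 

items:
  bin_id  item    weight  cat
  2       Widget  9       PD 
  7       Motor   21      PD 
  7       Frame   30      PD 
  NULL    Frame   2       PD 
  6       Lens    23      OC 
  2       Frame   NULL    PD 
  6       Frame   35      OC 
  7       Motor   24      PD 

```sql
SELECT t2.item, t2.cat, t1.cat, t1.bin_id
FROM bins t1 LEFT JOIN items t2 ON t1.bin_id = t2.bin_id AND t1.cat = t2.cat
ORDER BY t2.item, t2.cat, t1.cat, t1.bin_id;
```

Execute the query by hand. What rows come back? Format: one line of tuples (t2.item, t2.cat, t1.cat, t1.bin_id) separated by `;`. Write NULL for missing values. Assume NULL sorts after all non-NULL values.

(Frame, OC, OC, 6); (Frame, PD, PD, 7); (Lens, OC, OC, 6); (Motor, PD, PD, 7); (Motor, PD, PD, 7); (NULL, NULL, OC, 7); (NULL, NULL, OC, 8); (NULL, NULL, OC, 8); (NULL, NULL, OC, NULL); (NULL, NULL, PD, 6); (NULL, NULL, PD, 12)

LEFT JOIN keeps every row from `bins`; unmatched rows get NULL for `items`'s columns.
Matching on t1.bin_id = t2.bin_id AND t1.cat = t2.cat. A NULL in a compared column never satisfies the condition.
- bin_id=8, cat=OC: no t2 row matches, row kept with t2 columns NULL.
- bin_id=6, cat=OC: 2 matching t2 row(s), so 2 row(s) emitted.
- bin_id=7, cat=PD: 3 matching t2 row(s), so 3 row(s) emitted.
- bin_id=6, cat=PD: no t2 row matches, row kept with t2 columns NULL.
- bin_id=NULL, cat=OC: no t2 row matches, row kept with t2 columns NULL.
- bin_id=8, cat=OC: no t2 row matches, row kept with t2 columns NULL.
- bin_id=7, cat=OC: no t2 row matches, row kept with t2 columns NULL.
- bin_id=12, cat=PD: no t2 row matches, row kept with t2 columns NULL.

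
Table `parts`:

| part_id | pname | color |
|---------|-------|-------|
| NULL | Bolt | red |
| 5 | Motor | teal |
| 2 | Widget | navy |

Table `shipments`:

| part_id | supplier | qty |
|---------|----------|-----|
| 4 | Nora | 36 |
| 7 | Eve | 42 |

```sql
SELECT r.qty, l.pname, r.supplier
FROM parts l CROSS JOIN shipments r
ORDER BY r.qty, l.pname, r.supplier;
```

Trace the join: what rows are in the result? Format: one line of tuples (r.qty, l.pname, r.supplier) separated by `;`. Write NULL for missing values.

CROSS JOIN pairs every row of `parts` with every row of `shipments`: 3 × 2 = 6 rows.

(36, Bolt, Nora); (36, Motor, Nora); (36, Widget, Nora); (42, Bolt, Eve); (42, Motor, Eve); (42, Widget, Eve)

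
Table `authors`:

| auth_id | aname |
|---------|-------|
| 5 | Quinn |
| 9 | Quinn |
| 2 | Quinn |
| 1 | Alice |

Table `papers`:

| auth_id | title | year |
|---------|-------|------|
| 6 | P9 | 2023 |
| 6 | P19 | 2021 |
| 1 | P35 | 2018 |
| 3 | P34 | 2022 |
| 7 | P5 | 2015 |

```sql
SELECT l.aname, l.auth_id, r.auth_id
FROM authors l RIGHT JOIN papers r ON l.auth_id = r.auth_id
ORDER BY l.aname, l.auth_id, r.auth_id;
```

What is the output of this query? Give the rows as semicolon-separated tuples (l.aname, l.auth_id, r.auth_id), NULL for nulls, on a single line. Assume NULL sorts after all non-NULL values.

RIGHT JOIN keeps every row from `papers`; unmatched rows get NULL for `authors`'s columns.
Matching on l.auth_id = r.auth_id.
- l (auth_id=5) has no partner in r.
- l (auth_id=9) has no partner in r.
- l (auth_id=2) has no partner in r.
- l (auth_id=1) pairs with 1 row(s) of r.
- 4 r row(s) had no l match → kept, l columns NULL.
After projecting and ordering:
l.aname | l.auth_id | r.auth_id
Alice | 1 | 1
NULL | NULL | 3
NULL | NULL | 6
NULL | NULL | 6
NULL | NULL | 7

(Alice, 1, 1); (NULL, NULL, 3); (NULL, NULL, 6); (NULL, NULL, 6); (NULL, NULL, 7)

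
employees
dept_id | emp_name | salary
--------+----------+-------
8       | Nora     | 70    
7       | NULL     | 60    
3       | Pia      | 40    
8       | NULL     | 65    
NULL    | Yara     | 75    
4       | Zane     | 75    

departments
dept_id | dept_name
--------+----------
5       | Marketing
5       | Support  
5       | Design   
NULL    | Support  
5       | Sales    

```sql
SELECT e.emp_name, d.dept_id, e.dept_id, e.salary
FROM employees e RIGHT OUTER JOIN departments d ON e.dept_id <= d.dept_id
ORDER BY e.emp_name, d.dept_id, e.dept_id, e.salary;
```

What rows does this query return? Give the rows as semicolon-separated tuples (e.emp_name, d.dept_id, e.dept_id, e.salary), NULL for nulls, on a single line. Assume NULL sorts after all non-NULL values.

(Pia, 5, 3, 40); (Pia, 5, 3, 40); (Pia, 5, 3, 40); (Pia, 5, 3, 40); (Zane, 5, 4, 75); (Zane, 5, 4, 75); (Zane, 5, 4, 75); (Zane, 5, 4, 75); (NULL, NULL, NULL, NULL)

RIGHT JOIN keeps every row from `departments`; unmatched rows get NULL for `employees`'s columns.
Matching on e.dept_id <= d.dept_id. A NULL in a compared column never satisfies the condition.
- e (dept_id=8) has no partner in d.
- e (dept_id=7) has no partner in d.
- e (dept_id=3) pairs with 4 row(s) of d.
- e (dept_id=8) has no partner in d.
- e (dept_id=NULL) has no partner in d.
- e (dept_id=4) pairs with 4 row(s) of d.
- 1 row(s) from d found no e partner → padded with NULL.
After projecting and ordering:
e.emp_name | d.dept_id | e.dept_id | e.salary
Pia | 5 | 3 | 40
Pia | 5 | 3 | 40
Pia | 5 | 3 | 40
Pia | 5 | 3 | 40
Zane | 5 | 4 | 75
Zane | 5 | 4 | 75
Zane | 5 | 4 | 75
Zane | 5 | 4 | 75
NULL | NULL | NULL | NULL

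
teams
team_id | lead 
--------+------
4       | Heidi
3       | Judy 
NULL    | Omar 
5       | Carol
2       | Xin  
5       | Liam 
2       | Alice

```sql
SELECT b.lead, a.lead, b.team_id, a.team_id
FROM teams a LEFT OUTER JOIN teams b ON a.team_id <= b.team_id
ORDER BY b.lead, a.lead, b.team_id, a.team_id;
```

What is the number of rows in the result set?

LEFT JOIN keeps every row from `teams a`; unmatched rows get NULL for `teams b`'s columns.
Matching on a.team_id <= b.team_id. A NULL in a compared column never satisfies the condition.
- a[0] team_id=4 → 3 match(es) in b → 3 row(s).
- a[1] team_id=3 → 4 match(es) in b → 4 row(s).
- a[2] team_id=NULL → no match; kept with NULLs on the b side.
- a[3] team_id=5 → 2 match(es) in b → 2 row(s).
- a[4] team_id=2 → 6 match(es) in b → 6 row(s).
- a[5] team_id=5 → 2 match(es) in b → 2 row(s).
- a[6] team_id=2 → 6 match(es) in b → 6 row(s).
Total: 23 matched + 1 padded = 24 rows.

24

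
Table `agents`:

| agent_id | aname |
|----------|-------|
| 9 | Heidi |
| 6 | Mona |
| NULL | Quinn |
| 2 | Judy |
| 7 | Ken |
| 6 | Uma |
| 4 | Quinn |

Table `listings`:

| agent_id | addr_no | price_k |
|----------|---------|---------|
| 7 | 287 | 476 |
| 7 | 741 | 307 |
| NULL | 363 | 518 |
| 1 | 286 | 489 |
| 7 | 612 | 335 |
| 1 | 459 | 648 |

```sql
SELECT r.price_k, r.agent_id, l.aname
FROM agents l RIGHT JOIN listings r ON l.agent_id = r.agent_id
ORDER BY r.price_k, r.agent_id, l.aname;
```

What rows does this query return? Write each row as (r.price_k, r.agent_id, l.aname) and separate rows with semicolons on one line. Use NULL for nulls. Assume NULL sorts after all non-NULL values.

RIGHT JOIN keeps every row from `listings`; unmatched rows get NULL for `agents`'s columns.
Matching on l.agent_id = r.agent_id. A NULL in a compared column never satisfies the condition.
- l row (agent_id=9): no match.
- l row (agent_id=6): no match.
- l row (agent_id=NULL): no match.
- l row (agent_id=2): no match.
- l row (agent_id=7): matches 3 r row(s) → 3 output row(s).
- l row (agent_id=6): no match.
- l row (agent_id=4): no match.
- 3 r row(s) had no l match → kept, l columns NULL.
After projecting and ordering:
r.price_k | r.agent_id | l.aname
307 | 7 | Ken
335 | 7 | Ken
476 | 7 | Ken
489 | 1 | NULL
518 | NULL | NULL
648 | 1 | NULL

(307, 7, Ken); (335, 7, Ken); (476, 7, Ken); (489, 1, NULL); (518, NULL, NULL); (648, 1, NULL)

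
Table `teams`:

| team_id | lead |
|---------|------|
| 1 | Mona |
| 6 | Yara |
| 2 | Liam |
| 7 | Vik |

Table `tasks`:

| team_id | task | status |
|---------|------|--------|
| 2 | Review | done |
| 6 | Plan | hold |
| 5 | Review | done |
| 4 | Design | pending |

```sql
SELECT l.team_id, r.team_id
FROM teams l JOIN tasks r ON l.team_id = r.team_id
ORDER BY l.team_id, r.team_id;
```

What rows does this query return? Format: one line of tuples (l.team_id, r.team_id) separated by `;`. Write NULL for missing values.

(2, 2); (6, 6)

INNER JOIN keeps only pairs where the ON condition holds.
Matching on l.team_id = r.team_id.
Matched pairs: 2.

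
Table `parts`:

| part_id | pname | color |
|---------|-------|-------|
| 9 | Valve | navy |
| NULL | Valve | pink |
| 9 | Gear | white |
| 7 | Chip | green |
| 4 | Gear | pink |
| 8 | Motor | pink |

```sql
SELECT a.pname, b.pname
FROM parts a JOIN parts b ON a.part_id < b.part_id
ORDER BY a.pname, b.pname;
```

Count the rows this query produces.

INNER JOIN keeps only pairs where the ON condition holds.
Matching on a.part_id < b.part_id. A NULL in a compared column never satisfies the condition.
- part_id=9: no matching b row, dropped.
- part_id=NULL: no matching b row, dropped.
- part_id=9: no matching b row, dropped.
- part_id=7: 3 matching b row(s), so 3 row(s) emitted.
- part_id=4: 4 matching b row(s), so 4 row(s) emitted.
- part_id=8: 2 matching b row(s), so 2 row(s) emitted.
Total: 9 rows.

9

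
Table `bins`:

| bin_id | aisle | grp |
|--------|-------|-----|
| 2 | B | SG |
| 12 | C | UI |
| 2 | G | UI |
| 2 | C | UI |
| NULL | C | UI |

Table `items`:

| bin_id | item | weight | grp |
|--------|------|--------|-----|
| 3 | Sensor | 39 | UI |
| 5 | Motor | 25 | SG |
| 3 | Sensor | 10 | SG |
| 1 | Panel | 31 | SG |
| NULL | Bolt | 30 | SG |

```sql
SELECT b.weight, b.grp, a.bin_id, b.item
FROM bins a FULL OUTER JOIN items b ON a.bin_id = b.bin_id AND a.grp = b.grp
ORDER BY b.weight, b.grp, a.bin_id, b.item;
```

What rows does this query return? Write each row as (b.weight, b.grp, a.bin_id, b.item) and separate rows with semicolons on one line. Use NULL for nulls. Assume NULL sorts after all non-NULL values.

FULL OUTER JOIN keeps every row from both sides; unmatched rows get NULL for the other side's columns.
Matching on a.bin_id = b.bin_id AND a.grp = b.grp. A NULL in a compared column never satisfies the condition.
- a (bin_id=2, grp=SG) has no partner → padded with NULL.
- a (bin_id=12, grp=UI) has no partner → padded with NULL.
- a (bin_id=2, grp=UI) has no partner → padded with NULL.
- a (bin_id=2, grp=UI) has no partner → padded with NULL.
- a (bin_id=NULL, grp=UI) has no partner → padded with NULL.
- 5 b row(s) had no a match → kept, a columns NULL.
After projecting and ordering:
b.weight | b.grp | a.bin_id | b.item
10 | SG | NULL | Sensor
25 | SG | NULL | Motor
30 | SG | NULL | Bolt
31 | SG | NULL | Panel
39 | UI | NULL | Sensor
NULL | NULL | 2 | NULL
NULL | NULL | 2 | NULL
NULL | NULL | 2 | NULL
NULL | NULL | 12 | NULL
NULL | NULL | NULL | NULL

(10, SG, NULL, Sensor); (25, SG, NULL, Motor); (30, SG, NULL, Bolt); (31, SG, NULL, Panel); (39, UI, NULL, Sensor); (NULL, NULL, 2, NULL); (NULL, NULL, 2, NULL); (NULL, NULL, 2, NULL); (NULL, NULL, 12, NULL); (NULL, NULL, NULL, NULL)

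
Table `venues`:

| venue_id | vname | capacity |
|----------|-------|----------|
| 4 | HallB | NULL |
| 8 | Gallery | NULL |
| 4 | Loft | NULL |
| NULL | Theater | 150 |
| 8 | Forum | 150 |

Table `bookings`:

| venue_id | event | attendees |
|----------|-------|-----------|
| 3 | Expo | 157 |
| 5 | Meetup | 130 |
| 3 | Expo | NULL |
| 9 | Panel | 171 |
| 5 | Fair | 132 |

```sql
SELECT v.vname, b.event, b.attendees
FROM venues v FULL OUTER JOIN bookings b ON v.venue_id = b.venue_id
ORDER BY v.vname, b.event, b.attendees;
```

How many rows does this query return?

10

FULL OUTER JOIN keeps every row from both sides; unmatched rows get NULL for the other side's columns.
Matching on v.venue_id = b.venue_id. A NULL in a compared column never satisfies the condition.
Matched pairs: 0; unmatched v rows kept: 5; unmatched b rows kept: 5.
Total: 0 matched + 10 padded = 10 rows.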